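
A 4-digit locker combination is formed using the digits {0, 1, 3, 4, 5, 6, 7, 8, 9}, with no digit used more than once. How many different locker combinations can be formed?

Choose and order 4 of the 9 symbols: the first digit has 9 options, the next 8, then 7, 6.
That product is 9 × 8 × 7 × 6 = 3024.

3024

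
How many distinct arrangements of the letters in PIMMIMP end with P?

With the last slot taken by P, it remains to arrange the other 6 letters (IMMIMP).
Those 6 letters have I appearing twice and M appearing 3 times, giving (6)!/(3!·2!) = 60.

60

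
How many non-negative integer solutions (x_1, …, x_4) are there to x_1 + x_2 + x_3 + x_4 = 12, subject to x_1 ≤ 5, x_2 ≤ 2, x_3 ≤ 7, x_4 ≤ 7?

109

Without the upper bounds there are C(15,3) = 455 ways to split 12 among 4 variables.
Subtract solutions that violate a single cap (substitute x_i' = x_i − (cap_i+1)): x_1 ≥ 6 gives C(9,3) = 84; x_2 ≥ 3 gives C(12,3) = 220; x_3 ≥ 8 gives C(7,3) = 35; x_4 ≥ 8 gives C(7,3) = 35. Together 374.
Add back pairs where two caps are both exceeded: 20 + 0 + 0 + 4 + 4 + 0 = 28.
By inclusion–exclusion the count is 455 − 374 + 28 = 109.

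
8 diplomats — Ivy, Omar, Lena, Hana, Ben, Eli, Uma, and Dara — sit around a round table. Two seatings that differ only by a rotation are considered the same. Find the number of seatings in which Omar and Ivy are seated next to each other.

1440

Treat {Omar, Ivy} as one unit (2 internal orders) and seat the resulting 7 units around the table: (6)! circular arrangements.
So 2 × (6)! = 2 × 720 = 1440.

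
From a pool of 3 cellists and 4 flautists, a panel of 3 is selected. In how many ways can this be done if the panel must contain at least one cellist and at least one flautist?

Unrestricted: C(7,3) = 35 ways to pick any 3 of the 7.
Subtract selections that omit an entire group: no cellists → C(4,3) = 4; no flautists → C(3,3) = 1.
Both groups omitted at once is impossible, so 35 − 5 = 30.

30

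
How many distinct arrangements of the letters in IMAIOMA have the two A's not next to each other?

450

There are 7!/(2!·2!·2!) = 630 arrangements of IMAIOMA in total.
If the two A's are adjacent, glue them into one block, leaving 6 items to arrange: (6)!/(2!·2!) = 180 ways.
Hence 630 − 180 = 450.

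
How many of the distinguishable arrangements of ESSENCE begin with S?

Fix S in the first position and arrange the remaining 6 letters.
Those 6 letters have E appearing 3 times, giving (6)!/(3!) = 120.

120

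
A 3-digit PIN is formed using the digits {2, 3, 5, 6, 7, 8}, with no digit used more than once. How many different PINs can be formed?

With no repetition, fill the 3 digits in order: 6 choices, then 5, down to 4.
That product is 6 × 5 × 4 = 120.

120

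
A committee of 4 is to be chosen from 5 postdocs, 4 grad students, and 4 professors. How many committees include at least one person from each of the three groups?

400

Unrestricted: C(13,4) = 715 ways to pick any 4 of the 13.
Subtract selections that omit an entire group: no postdocs → C(8,4) = 70; no grad students → C(9,4) = 126; no professors → C(9,4) = 126.
Add back selections omitting two groups (i.e. drawn from a single group): C(5,4) + C(4,4) + C(4,4) = 7.
By inclusion–exclusion: 715 − 322 + 7 = 400.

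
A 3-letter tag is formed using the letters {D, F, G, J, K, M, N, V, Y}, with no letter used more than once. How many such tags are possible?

This is a permutation of 3 out of 9: P(9,3) = 9!/6!.
That product is 9 × 8 × 7 = 504.

504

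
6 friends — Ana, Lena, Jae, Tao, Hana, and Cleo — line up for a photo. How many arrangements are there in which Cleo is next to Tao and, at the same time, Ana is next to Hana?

96

Treat {Cleo,Tao} as one block (2 orders) and {Ana,Hana} as another (2 orders).
That leaves 4 units to arrange: 2 × 2 × 4! = 4 × 24 = 96.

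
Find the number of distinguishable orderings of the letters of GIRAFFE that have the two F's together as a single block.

720

Treat the 2 copies of F as a single block. The multiset to arrange is then {FF, A, E, G, I, R}, 6 items in all.
All 6 items are distinct, so there are (6)! = 720 arrangements.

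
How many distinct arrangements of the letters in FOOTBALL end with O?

2520

With the last slot taken by O, it remains to arrange the other 7 letters (FOTBALL).
Those 7 letters have L appearing twice, giving (7)!/(2!) = 2520.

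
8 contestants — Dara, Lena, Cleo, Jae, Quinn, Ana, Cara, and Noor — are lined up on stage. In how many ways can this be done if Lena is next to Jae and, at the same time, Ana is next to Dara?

Treat {Lena,Jae} as one block (2 orders) and {Ana,Dara} as another (2 orders).
That leaves 6 units to arrange: 2 × 2 × 6! = 4 × 720 = 2880.

2880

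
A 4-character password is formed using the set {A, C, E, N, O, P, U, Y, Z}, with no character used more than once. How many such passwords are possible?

Choose and order 4 of the 9 symbols: the first character has 9 options, the next 8, then 7, 6.
9 × 8 × 7 × 6 = 3024.

3024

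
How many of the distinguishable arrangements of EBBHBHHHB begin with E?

With the first slot taken by E, it remains to arrange the other 8 letters (BBHBHHHB).
Those 8 letters have B appearing 4 times and H appearing 4 times, giving (8)!/(4!·4!) = 70.

70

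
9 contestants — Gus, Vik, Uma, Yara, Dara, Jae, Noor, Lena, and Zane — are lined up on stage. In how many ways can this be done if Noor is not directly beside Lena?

Of the 9! = 362880 arrangements, those with Noor and Lena adjacent number 2 × 8! = 80640 (treat the pair as a block with 2 internal orders).
So 362880 − 80640 = 282240 arrangements keep them apart.

282240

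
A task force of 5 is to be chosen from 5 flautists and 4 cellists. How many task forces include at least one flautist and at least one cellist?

125

With no constraint there are C(9,5) = 126 possible selections.
Subtract selections that omit an entire group: no flautists → C(4,5) = 0; no cellists → C(5,5) = 1.
Both groups omitted at once is impossible, so 126 − 1 = 125.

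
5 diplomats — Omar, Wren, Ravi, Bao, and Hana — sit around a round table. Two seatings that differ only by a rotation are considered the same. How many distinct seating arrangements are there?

24

Around a circle, 5 distinct people have 5!/5 = (4)! = 24 rotationally distinct seatings.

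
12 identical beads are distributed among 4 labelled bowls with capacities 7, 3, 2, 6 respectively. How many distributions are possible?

54

Ignoring the caps, the number of non-negative solutions to x_1+…+x_4 = 12 is C(15,3) = 455.
Subtract solutions that violate a single cap (substitute x_i' = x_i − (cap_i+1)): x_1 ≥ 8 gives C(7,3) = 35; x_2 ≥ 4 gives C(11,3) = 165; x_3 ≥ 3 gives C(12,3) = 220; x_4 ≥ 7 gives C(8,3) = 56. Together 476.
Add back pairs where two caps are both exceeded: 1 + 4 + 0 + 56 + 4 + 10 = 75.
By inclusion–exclusion the count is 455 − 476 + 75 = 54.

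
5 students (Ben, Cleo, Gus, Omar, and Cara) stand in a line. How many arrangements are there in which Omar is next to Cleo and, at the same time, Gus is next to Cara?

Treat {Omar,Cleo} as one block (2 orders) and {Gus,Cara} as another (2 orders).
That leaves 3 units to arrange: 2 × 2 × 3! = 4 × 6 = 24.

24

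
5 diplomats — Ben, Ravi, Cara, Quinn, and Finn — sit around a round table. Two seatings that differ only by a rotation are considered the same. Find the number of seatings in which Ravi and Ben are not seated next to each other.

12

Without the restriction there are (4)! = 24 seatings.
Those with Ravi next to Ben: fuse the pair into one unit and seat 4 units around a circle — 2·(3)! = 12.
Subtracting, 24 − 12 = 12.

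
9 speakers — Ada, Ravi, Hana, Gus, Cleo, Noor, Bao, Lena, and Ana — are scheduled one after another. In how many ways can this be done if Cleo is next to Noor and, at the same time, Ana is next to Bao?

Treat {Cleo,Noor} as one block (2 orders) and {Ana,Bao} as another (2 orders).
That leaves 7 units to arrange: 2 × 2 × 7! = 4 × 5040 = 20160.

20160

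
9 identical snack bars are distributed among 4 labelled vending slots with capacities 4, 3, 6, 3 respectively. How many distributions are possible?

Without the upper bounds there are C(12,3) = 220 ways to split 9 among 4 vending slots.
Subtract solutions that violate a single cap (substitute x_i' = x_i − (cap_i+1)): x_1 ≥ 5 gives C(7,3) = 35; x_2 ≥ 4 gives C(8,3) = 56; x_3 ≥ 7 gives C(5,3) = 10; x_4 ≥ 4 gives C(8,3) = 56. Together 157.
Add back pairs where two caps are both exceeded: 1 + 0 + 1 + 0 + 4 + 0 = 6.
By inclusion–exclusion the count is 220 − 157 + 6 = 69.

69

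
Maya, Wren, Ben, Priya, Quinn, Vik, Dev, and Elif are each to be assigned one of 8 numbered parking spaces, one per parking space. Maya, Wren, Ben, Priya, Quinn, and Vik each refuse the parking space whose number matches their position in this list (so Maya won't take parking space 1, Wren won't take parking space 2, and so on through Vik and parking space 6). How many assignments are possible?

Let Aᵢ (for 1 ≤ i ≤ 6) be the placements that put person i in their forbidden parking space. Any j of these fix j positions, leaving (8−j)! ways to fill the rest, and there are C(6,j) ways to pick which j.
By inclusion–exclusion, the number of valid placements is Σ_{j=0}^{6} (−1)^j C(6,j)·(8−j)!.
Computing: 40320 − 30240 + 10800 − 2400 + 360 − 36 + 2 = 18806.

18806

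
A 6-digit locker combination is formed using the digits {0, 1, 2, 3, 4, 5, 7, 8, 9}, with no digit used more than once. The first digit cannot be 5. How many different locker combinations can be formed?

53760

The first digit has 9−1 = 8 choices (anything except 5).
The remaining 5 digits are filled from the other 8 symbols without repetition: 8 × 7 × 6 × 5 × 4 = 6720.
Total: 8 × 6720 = 53760.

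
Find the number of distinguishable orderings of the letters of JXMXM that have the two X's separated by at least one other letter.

Total arrangements of JXMXM: 5!/(2!·2!) = 30.
Arrangements with the X's together: treat XX as one letter, giving (4)!/(2!) = 12.
Hence 30 − 12 = 18.

18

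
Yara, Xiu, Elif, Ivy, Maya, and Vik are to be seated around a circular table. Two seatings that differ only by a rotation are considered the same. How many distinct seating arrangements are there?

120

Fix one person's seat to break rotational symmetry; the remaining 5 people can be arranged in (5)! = 120 ways.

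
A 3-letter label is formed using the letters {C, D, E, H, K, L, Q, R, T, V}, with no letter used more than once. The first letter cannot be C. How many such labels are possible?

648

The first letter has 10−1 = 9 choices (anything except C).
The remaining 2 letters are filled from the other 9 symbols without repetition: 9 × 8 = 72.
Total: 9 × 72 = 648.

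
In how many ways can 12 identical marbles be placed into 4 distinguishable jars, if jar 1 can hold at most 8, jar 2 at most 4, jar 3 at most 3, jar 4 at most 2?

41

Ignoring the caps, the number of non-negative solutions to x_1+…+x_4 = 12 is C(15,3) = 455.
Subtract solutions that violate a single cap (substitute x_i' = x_i − (cap_i+1)): x_1 ≥ 9 gives C(6,3) = 20; x_2 ≥ 5 gives C(10,3) = 120; x_3 ≥ 4 gives C(11,3) = 165; x_4 ≥ 3 gives C(12,3) = 220. Together 525.
Add back pairs where two caps are both exceeded: 0 + 0 + 1 + 20 + 35 + 56 = 112.
Subtract triples: 0 + 0 + 0 + 1 = 1.
By inclusion–exclusion the count is 455 − 525 + 112 − 1 = 41.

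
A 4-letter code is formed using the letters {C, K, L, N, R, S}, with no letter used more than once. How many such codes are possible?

360

This is a permutation of 4 out of 6: P(6,4) = 6!/2!.
That product is 6 × 5 × 4 × 3 = 360.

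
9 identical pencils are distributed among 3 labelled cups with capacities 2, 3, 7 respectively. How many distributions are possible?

Ignoring the caps, the number of non-negative solutions to x_1+…+x_3 = 9 is C(11,2) = 55.
Subtract solutions that violate a single cap (substitute x_i' = x_i − (cap_i+1)): x_1 ≥ 3 gives C(8,2) = 28; x_2 ≥ 4 gives C(7,2) = 21; x_3 ≥ 8 gives C(3,2) = 3. Together 52.
Add back pairs where two caps are both exceeded: 6 + 0 + 0 = 6.
By inclusion–exclusion the count is 55 − 52 + 6 = 9.

9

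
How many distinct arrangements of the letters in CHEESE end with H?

20

Fix H in the last position and arrange the remaining 5 letters.
Those 5 letters have E appearing 3 times, giving (5)!/(3!) = 20.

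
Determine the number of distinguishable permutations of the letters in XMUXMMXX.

280

The 8 letters of XMUXMMXX have repeats: M appearing 3 times and X appearing 4 times.
Dividing 8! = 40320 by 4!·3! = 144 for the repeated letters gives 280.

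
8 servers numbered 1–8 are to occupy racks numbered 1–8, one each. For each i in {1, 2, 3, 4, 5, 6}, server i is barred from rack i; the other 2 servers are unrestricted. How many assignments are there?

Let Aᵢ (for 1 ≤ i ≤ 6) be the placements that put server i in its forbidden rack. Any j of these fix j positions, leaving (8−j)! ways to fill the rest, and there are C(6,j) ways to pick which j.
By inclusion–exclusion, the number of valid placements is Σ_{j=0}^{6} (−1)^j C(6,j)·(8−j)!.
Computing: 40320 − 30240 + 10800 − 2400 + 360 − 36 + 2 = 18806.

18806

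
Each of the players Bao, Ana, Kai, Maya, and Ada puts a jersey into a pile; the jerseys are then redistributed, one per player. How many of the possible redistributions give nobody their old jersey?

44

Count assignments avoiding every fixed point. For any j of the 5 players fixed to their old jersey, the other 5−j can be arranged in (5−j)! ways.
By inclusion–exclusion this is Σ_{j=0}^{5} (−1)^j C(5,j)·(5−j)!.
Computing: 120 − 120 + 60 − 20 + 5 − 1 = 44.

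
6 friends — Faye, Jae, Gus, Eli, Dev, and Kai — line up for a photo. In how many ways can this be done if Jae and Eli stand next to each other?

240

Treat {Jae, Eli} as a single unit. There are 5 units to order, and the pair itself can be ordered 2 ways.
So the count is 2·(5)! = 240.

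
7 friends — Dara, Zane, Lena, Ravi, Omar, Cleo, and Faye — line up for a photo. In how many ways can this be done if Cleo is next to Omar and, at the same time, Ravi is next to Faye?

480

Treat {Cleo,Omar} as one block (2 orders) and {Ravi,Faye} as another (2 orders).
That leaves 5 units to arrange: 2 × 2 × 5! = 4 × 120 = 480.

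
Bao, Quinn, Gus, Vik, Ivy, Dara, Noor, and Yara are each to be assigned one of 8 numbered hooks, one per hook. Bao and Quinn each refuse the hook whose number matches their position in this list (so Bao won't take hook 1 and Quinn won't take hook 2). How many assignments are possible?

30960

Let Aᵢ (for i ∈ {1, 2}) be the placements that put person i in their forbidden hook. Any j of these fix j positions, leaving (8−j)! ways to fill the rest, and there are C(2,j) ways to pick which j.
By inclusion–exclusion, the number of valid placements is Σ_{j=0}^{2} (−1)^j C(2,j)·(8−j)!.
Computing: 40320 − 10080 + 720 = 30960.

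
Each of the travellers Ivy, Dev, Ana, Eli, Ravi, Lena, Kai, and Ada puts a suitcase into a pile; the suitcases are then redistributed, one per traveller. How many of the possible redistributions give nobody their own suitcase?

Count assignments avoiding every fixed point. For any j of the 8 travellers fixed to their own suitcase, the other 8−j can be arranged in (8−j)! ways.
By inclusion–exclusion this is Σ_{j=0}^{8} (−1)^j C(8,j)·(8−j)!.
Computing: 40320 − 40320 + 20160 − 6720 + 1680 − 336 + 56 − 8 + 1 = 14833.

14833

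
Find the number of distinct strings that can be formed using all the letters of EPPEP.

The 5 letters of EPPEP have repeats: E appearing twice and P appearing 3 times.
The number of distinct arrangements is 5!/(3!·2!) = 120/12 = 10.

10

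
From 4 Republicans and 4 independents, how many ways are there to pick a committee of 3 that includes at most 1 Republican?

Split by how many Republicans are chosen (0 through 1).
Sum: C(4,0)·C(4,3) + C(4,1)·C(4,2) = 4 + 24 = 28.

28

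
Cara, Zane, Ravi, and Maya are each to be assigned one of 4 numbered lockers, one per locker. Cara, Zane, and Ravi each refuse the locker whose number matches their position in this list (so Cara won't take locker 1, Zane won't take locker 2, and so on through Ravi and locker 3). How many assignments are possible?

11

Let Aᵢ (for i ∈ {1, 2, 3}) be the placements that put person i in their forbidden locker. Any j of these fix j positions, leaving (4−j)! ways to fill the rest, and there are C(3,j) ways to pick which j.
By inclusion–exclusion, the number of valid placements is Σ_{j=0}^{3} (−1)^j C(3,j)·(4−j)!.
Computing: 24 − 18 + 6 − 1 = 11.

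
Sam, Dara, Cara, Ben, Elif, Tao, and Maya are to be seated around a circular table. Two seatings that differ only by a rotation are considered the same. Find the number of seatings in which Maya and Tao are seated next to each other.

240

Treat {Maya, Tao} as one unit (2 internal orders) and seat the resulting 6 units around the table: (5)! circular arrangements.
So 2 × (5)! = 2 × 120 = 240.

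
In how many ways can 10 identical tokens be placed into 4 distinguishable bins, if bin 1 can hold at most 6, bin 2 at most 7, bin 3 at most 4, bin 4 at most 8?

196

By stars and bars, unrestricted non-negative solutions to x_1+…+x_4 = 10 number C(10+3,3) = 286.
Subtract solutions that violate a single cap (substitute x_i' = x_i − (cap_i+1)): x_1 ≥ 7 gives C(6,3) = 20; x_2 ≥ 8 gives C(5,3) = 10; x_3 ≥ 5 gives C(8,3) = 56; x_4 ≥ 9 gives C(4,3) = 4. Together 90.
No two caps can be exceeded simultaneously, so the pair terms are all 0.
By inclusion–exclusion the count is 286 − 90 + 0 = 196.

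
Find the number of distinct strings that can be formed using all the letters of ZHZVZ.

20

Letter multiplicities in ZHZVZ: H×1, V×1, Z×3.
Dividing 5! = 120 by 3! = 6 for the repeated letters gives 20.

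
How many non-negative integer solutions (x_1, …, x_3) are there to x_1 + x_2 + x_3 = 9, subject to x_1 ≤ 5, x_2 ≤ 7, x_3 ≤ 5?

32

Without the upper bounds there are C(11,2) = 55 ways to split 9 among 3 variables.
Subtract solutions that violate a single cap (substitute x_i' = x_i − (cap_i+1)): x_1 ≥ 6 gives C(5,2) = 10; x_2 ≥ 8 gives C(3,2) = 3; x_3 ≥ 6 gives C(5,2) = 10. Together 23.
No two caps can be exceeded simultaneously, so the pair terms are all 0.
By inclusion–exclusion the count is 55 − 23 + 0 = 32.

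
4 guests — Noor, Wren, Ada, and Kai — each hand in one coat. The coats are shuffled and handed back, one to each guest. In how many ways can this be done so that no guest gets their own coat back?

9

Count assignments avoiding every fixed point. For any j of the 4 guests fixed to their own coat, the other 4−j can be arranged in (4−j)! ways.
By inclusion–exclusion this is Σ_{j=0}^{4} (−1)^j C(4,j)·(4−j)!.
Computing: 24 − 24 + 12 − 4 + 1 = 9.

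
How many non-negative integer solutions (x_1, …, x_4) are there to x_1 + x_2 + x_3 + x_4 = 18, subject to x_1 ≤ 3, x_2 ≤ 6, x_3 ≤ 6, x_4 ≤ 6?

20

By stars and bars, unrestricted non-negative solutions to x_1+…+x_4 = 18 number C(18+3,3) = 1330.
Subtract solutions that violate a single cap (substitute x_i' = x_i − (cap_i+1)): x_1 ≥ 4 gives C(17,3) = 680; x_2 ≥ 7 gives C(14,3) = 364; x_3 ≥ 7 gives C(14,3) = 364; x_4 ≥ 7 gives C(14,3) = 364. Together 1772.
Add back pairs where two caps are both exceeded: 120 + 120 + 120 + 35 + 35 + 35 = 465.
Subtract triples: 1 + 1 + 1 + 0 = 3.
By inclusion–exclusion the count is 1330 − 1772 + 465 − 3 = 20.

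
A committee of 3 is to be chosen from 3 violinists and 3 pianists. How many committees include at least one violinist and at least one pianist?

Unrestricted: C(6,3) = 20 ways to pick any 3 of the 6.
Selections missing a whole group: no violinists → C(3,3) = 1; no pianists → C(3,3) = 1.
Both groups omitted at once is impossible, so 20 − 2 = 18.

18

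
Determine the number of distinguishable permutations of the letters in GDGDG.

10

Letter multiplicities in GDGDG: D×2, G×3.
The number of distinct arrangements is 5!/(3!·2!) = 120/12 = 10.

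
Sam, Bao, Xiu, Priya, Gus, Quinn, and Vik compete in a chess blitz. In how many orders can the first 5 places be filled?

There are 7 choices for 1st place, 6 for 2nd, and so on down to 3 for position 5.
That gives 7 × 6 × 5 × 4 × 3 = 2520.

2520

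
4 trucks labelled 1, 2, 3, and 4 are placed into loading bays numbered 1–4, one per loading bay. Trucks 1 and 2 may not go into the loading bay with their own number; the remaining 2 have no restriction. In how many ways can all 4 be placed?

Let Aᵢ (for i ∈ {1, 2}) be the placements that put truck i in its forbidden loading bay. Any j of these fix j positions, leaving (4−j)! ways to fill the rest, and there are C(2,j) ways to pick which j.
By inclusion–exclusion, the number of valid placements is Σ_{j=0}^{2} (−1)^j C(2,j)·(4−j)!.
Computing: 24 − 12 + 2 = 14.

14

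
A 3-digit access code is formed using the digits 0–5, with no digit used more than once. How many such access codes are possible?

With no repetition, fill the 3 digits in order: 6 choices, then 5, down to 4.
6 × 5 × 4 = 120.

120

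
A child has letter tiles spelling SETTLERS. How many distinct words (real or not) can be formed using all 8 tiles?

5040

Letter multiplicities in SETTLERS: E×2, L×1, R×1, S×2, T×2.
The number of distinct arrangements is 8!/(2!·2!·2!) = 40320/8 = 5040.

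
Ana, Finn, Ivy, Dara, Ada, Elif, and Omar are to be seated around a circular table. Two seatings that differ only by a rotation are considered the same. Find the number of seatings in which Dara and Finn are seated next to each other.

Glue Dara and Finn into a block (2 internal orders). Seating 6 units around a circle gives (5)! arrangements.
So 2 × (5)! = 2 × 120 = 240.

240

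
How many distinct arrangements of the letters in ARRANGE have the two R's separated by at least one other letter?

Total arrangements of ARRANGE: 7!/(2!·2!) = 1260.
Arrangements with the R's together: treat RR as one letter, giving (6)!/(2!) = 360.
Hence 1260 − 360 = 900.

900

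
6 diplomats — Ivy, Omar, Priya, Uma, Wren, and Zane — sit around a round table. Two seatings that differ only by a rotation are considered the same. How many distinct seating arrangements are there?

120

Seat Ivy anywhere (absorbing the rotational symmetry), then permute the other 5: (5)! = 120.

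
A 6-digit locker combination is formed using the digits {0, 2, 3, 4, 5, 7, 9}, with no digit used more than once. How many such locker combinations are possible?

5040

This is a permutation of 6 out of 7: P(7,6) = 7!/1!.
7 × 6 × 5 × 4 × 3 × 2 = 5040.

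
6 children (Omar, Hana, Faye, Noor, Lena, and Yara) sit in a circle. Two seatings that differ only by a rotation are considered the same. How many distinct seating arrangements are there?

120

Fix one person's seat to break rotational symmetry; the remaining 5 people can be arranged in (5)! = 120 ways.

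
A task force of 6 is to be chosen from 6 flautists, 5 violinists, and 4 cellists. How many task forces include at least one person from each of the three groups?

Unrestricted: C(15,6) = 5005 ways to pick any 6 of the 15.
Selections missing a whole group: no flautists → C(9,6) = 84; no violinists → C(10,6) = 210; no cellists → C(11,6) = 462.
Add back selections omitting two groups (i.e. drawn from a single group): C(6,6) + C(5,6) + C(4,6) = 1.
By inclusion–exclusion: 5005 − 756 + 1 = 4250.

4250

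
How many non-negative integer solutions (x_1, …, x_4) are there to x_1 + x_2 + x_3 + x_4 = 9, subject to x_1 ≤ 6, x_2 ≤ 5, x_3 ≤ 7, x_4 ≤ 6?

176

By stars and bars, unrestricted non-negative solutions to x_1+…+x_4 = 9 number C(9+3,3) = 220.
Subtract solutions that violate a single cap (substitute x_i' = x_i − (cap_i+1)): x_1 ≥ 7 gives C(5,3) = 10; x_2 ≥ 6 gives C(6,3) = 20; x_3 ≥ 8 gives C(4,3) = 4; x_4 ≥ 7 gives C(5,3) = 10. Together 44.
No two caps can be exceeded simultaneously, so the pair terms are all 0.
By inclusion–exclusion the count is 220 − 44 + 0 = 176.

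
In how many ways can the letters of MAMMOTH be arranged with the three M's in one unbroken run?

120

Treat the 3 copies of M as a single block. The multiset to arrange is then {MMM, A, H, O, T}, 5 items in all.
All 5 items are distinct, so there are (5)! = 120 arrangements.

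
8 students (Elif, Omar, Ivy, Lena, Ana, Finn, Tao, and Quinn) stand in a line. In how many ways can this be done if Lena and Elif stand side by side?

10080

Place the 6 others and the Lena-Elif pair as 7 objects in a line; the pair has 2 internal arrangements.
So the count is 2·(7)! = 10080.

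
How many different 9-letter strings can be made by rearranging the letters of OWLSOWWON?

Letter multiplicities in OWLSOWWON: L×1, N×1, O×3, S×1, W×3.
The number of distinct arrangements is 9!/(3!·3!) = 362880/36 = 10080.

10080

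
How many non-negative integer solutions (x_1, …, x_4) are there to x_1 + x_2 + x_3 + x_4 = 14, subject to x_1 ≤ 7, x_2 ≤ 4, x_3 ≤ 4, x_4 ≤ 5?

75

Without the upper bounds there are C(17,3) = 680 ways to split 14 among 4 variables.
Subtract solutions that violate a single cap (substitute x_i' = x_i − (cap_i+1)): x_1 ≥ 8 gives C(9,3) = 84; x_2 ≥ 5 gives C(12,3) = 220; x_3 ≥ 5 gives C(12,3) = 220; x_4 ≥ 6 gives C(11,3) = 165. Together 689.
Add back pairs where two caps are both exceeded: 4 + 4 + 1 + 35 + 20 + 20 = 84.
By inclusion–exclusion the count is 680 − 689 + 84 = 75.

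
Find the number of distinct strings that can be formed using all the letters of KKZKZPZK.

KKZKZPZK has 8 letters with K appearing 4 times and Z appearing 3 times.
The number of distinct arrangements is 8!/(4!·3!) = 40320/144 = 280.

280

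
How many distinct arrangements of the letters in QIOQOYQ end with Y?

Fix Y in the last position and arrange the remaining 6 letters.
Those 6 letters have O appearing twice and Q appearing 3 times, giving (6)!/(3!·2!) = 60.

60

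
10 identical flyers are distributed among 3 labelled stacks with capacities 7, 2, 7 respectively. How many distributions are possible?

18

Without the upper bounds there are C(12,2) = 66 ways to split 10 among 3 stacks.
Subtract solutions that violate a single cap (substitute x_i' = x_i − (cap_i+1)): x_1 ≥ 8 gives C(4,2) = 6; x_2 ≥ 3 gives C(9,2) = 36; x_3 ≥ 8 gives C(4,2) = 6. Together 48.
No two caps can be exceeded simultaneously, so the pair terms are all 0.
By inclusion–exclusion the count is 66 − 48 + 0 = 18.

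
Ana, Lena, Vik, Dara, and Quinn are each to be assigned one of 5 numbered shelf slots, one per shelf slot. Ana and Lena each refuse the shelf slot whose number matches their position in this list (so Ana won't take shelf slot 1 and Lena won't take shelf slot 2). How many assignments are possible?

Let Aᵢ (for i ∈ {1, 2}) be the placements that put person i in their forbidden shelf slot. Any j of these fix j positions, leaving (5−j)! ways to fill the rest, and there are C(2,j) ways to pick which j.
By inclusion–exclusion, the number of valid placements is Σ_{j=0}^{2} (−1)^j C(2,j)·(5−j)!.
Computing: 120 − 48 + 6 = 78.

78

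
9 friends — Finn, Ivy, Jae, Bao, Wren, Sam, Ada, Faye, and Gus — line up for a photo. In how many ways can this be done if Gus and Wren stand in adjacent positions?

Treat {Gus, Wren} as a single unit. There are 8 units to order, and the pair itself can be ordered 2 ways.
So the count is 2·(8)! = 80640.

80640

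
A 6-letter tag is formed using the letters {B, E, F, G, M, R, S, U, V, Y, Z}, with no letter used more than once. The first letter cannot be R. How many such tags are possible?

302400

The first letter has 11−1 = 10 choices (anything except R).
The remaining 5 letters are filled from the other 10 symbols without repetition: 10 × 9 × 8 × 7 × 6 = 30240.
Total: 10 × 30240 = 302400.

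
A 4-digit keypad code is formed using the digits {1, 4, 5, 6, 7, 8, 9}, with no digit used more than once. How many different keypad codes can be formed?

Choose and order 4 of the 7 symbols: the first digit has 7 options, the next 6, then 5, 4.
That product is 7 × 6 × 5 × 4 = 840.

840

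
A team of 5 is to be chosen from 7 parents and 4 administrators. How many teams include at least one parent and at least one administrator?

With no constraint there are C(11,5) = 462 possible selections.
Selections missing a whole group: no parents → C(4,5) = 0; no administrators → C(7,5) = 21.
Both groups omitted at once is impossible, so 462 − 21 = 441.

441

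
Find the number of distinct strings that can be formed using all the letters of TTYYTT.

TTYYTT has 6 letters with T appearing 4 times and Y appearing twice.
So there are 6! / (4!·2!) = 15 distinguishable arrangements.

15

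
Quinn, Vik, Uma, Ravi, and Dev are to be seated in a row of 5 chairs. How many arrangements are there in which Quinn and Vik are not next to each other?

There are 5! = 120 arrangements in all. If Quinn and Vik are adjacent, merging them into one block gives 2·(4)! = 48 arrangements.
So 120 − 48 = 72 arrangements keep them apart.

72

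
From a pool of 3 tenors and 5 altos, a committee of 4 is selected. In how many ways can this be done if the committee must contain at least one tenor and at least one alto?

65

With no constraint there are C(8,4) = 70 possible selections.
Selections missing a whole group: no tenors → C(5,4) = 5; no altos → C(3,4) = 0.
Both groups omitted at once is impossible, so 70 − 5 = 65.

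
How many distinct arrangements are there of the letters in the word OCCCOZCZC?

Letter multiplicities in OCCCOZCZC: C×5, O×2, Z×2.
The number of distinct arrangements is 9!/(5!·2!·2!) = 362880/480 = 756.

756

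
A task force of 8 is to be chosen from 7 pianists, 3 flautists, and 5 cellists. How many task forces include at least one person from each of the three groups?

5894

Unrestricted: C(15,8) = 6435 ways to pick any 8 of the 15.
Selections missing a whole group: no pianists → C(8,8) = 1; no flautists → C(12,8) = 495; no cellists → C(10,8) = 45.
Add back selections omitting two groups (i.e. drawn from a single group): C(7,8) + C(3,8) + C(5,8) = 0.
By inclusion–exclusion: 6435 − 541 + 0 = 5894.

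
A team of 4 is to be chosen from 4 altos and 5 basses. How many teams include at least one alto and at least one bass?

120

With no constraint there are C(9,4) = 126 possible selections.
Selections missing a whole group: no altos → C(5,4) = 5; no basses → C(4,4) = 1.
Both groups omitted at once is impossible, so 126 − 6 = 120.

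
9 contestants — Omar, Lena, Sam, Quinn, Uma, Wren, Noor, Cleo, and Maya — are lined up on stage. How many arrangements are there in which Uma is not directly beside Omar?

There are 9! = 362880 arrangements in all. If Uma and Omar are adjacent, merging them into one block gives 2·(8)! = 80640 arrangements.
Complementary counting: 362880 − 80640 = 282240.

282240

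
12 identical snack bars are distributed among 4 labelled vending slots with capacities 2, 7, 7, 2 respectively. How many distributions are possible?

45

Without the upper bounds there are C(15,3) = 455 ways to split 12 among 4 vending slots.
Subtract solutions that violate a single cap (substitute x_i' = x_i − (cap_i+1)): x_1 ≥ 3 gives C(12,3) = 220; x_2 ≥ 8 gives C(7,3) = 35; x_3 ≥ 8 gives C(7,3) = 35; x_4 ≥ 3 gives C(12,3) = 220. Together 510.
Add back pairs where two caps are both exceeded: 4 + 4 + 84 + 0 + 4 + 4 = 100.
By inclusion–exclusion the count is 455 − 510 + 100 = 45.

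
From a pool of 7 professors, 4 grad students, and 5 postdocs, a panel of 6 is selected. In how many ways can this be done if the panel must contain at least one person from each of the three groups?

Total 6-person selections from all 16: C(16,6) = 8008.
Selections missing a whole group: no professors → C(9,6) = 84; no grad students → C(12,6) = 924; no postdocs → C(11,6) = 462.
Add back selections omitting two groups (i.e. drawn from a single group): C(7,6) + C(4,6) + C(5,6) = 7.
By inclusion–exclusion: 8008 − 1470 + 7 = 6545.

6545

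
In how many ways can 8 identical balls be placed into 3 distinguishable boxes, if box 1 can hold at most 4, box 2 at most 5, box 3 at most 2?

Without the upper bounds there are C(10,2) = 45 ways to split 8 among 3 boxes.
Subtract solutions that violate a single cap (substitute x_i' = x_i − (cap_i+1)): x_1 ≥ 5 gives C(5,2) = 10; x_2 ≥ 6 gives C(4,2) = 6; x_3 ≥ 3 gives C(7,2) = 21. Together 37.
Add back pairs where two caps are both exceeded: 0 + 1 + 0 = 1.
By inclusion–exclusion the count is 45 − 37 + 1 = 9.

9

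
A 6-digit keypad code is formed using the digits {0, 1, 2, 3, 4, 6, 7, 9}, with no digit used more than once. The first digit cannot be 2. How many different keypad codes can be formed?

17640

The first digit has 8−1 = 7 choices (anything except 2).
The remaining 5 digits are filled from the other 7 symbols without repetition: 7 × 6 × 5 × 4 × 3 = 2520.
Total: 7 × 2520 = 17640.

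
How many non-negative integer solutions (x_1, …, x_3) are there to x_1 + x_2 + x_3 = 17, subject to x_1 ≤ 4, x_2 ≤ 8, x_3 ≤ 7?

By stars and bars, unrestricted non-negative solutions to x_1+…+x_3 = 17 number C(17+2,2) = 171.
Subtract solutions that violate a single cap (substitute x_i' = x_i − (cap_i+1)): x_1 ≥ 5 gives C(14,2) = 91; x_2 ≥ 9 gives C(10,2) = 45; x_3 ≥ 8 gives C(11,2) = 55. Together 191.
Add back pairs where two caps are both exceeded: 10 + 15 + 1 = 26.
By inclusion–exclusion the count is 171 − 191 + 26 = 6.

6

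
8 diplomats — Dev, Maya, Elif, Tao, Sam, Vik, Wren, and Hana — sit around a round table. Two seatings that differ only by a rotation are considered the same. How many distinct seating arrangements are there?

Fix one person's seat to break rotational symmetry; the remaining 7 people can be arranged in (7)! = 5040 ways.

5040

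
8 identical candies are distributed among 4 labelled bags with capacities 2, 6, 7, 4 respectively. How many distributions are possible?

85

Ignoring the caps, the number of non-negative solutions to x_1+…+x_4 = 8 is C(11,3) = 165.
Subtract solutions that violate a single cap (substitute x_i' = x_i − (cap_i+1)): x_1 ≥ 3 gives C(8,3) = 56; x_2 ≥ 7 gives C(4,3) = 4; x_3 ≥ 8 gives C(3,3) = 1; x_4 ≥ 5 gives C(6,3) = 20. Together 81.
Add back pairs where two caps are both exceeded: 0 + 0 + 1 + 0 + 0 + 0 = 1.
By inclusion–exclusion the count is 165 − 81 + 1 = 85.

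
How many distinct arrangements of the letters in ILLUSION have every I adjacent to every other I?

2520

Treat the 2 copies of I as a single block. The multiset to arrange is then {II, L, L, N, O, S, U}, 7 items in all.
That gives (7)!/(2!) = 2520 arrangements.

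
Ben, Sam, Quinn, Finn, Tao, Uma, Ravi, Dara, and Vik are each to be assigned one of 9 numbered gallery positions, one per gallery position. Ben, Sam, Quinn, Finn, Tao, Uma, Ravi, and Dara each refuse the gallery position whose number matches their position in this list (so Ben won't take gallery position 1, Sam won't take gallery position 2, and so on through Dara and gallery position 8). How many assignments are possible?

Let Aᵢ (for 1 ≤ i ≤ 8) be the placements that put person i in their forbidden gallery position. Any j of these fix j positions, leaving (9−j)! ways to fill the rest, and there are C(8,j) ways to pick which j.
By inclusion–exclusion, the number of valid placements is Σ_{j=0}^{8} (−1)^j C(8,j)·(9−j)!.
Computing: 362880 − 322560 + 141120 − 40320 + 8400 − 1344 + 168 − 16 + 1 = 148329.

148329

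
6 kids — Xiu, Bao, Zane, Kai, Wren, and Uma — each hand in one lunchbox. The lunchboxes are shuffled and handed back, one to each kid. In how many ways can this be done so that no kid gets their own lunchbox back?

265

This is the derangement count D_6: permutations of 6 items with no fixed point.
By inclusion–exclusion this is Σ_{j=0}^{6} (−1)^j C(6,j)·(6−j)!.
Computing: 720 − 720 + 360 − 120 + 30 − 6 + 1 = 265.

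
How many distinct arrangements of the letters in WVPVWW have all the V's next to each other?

Treat the 2 copies of V as a single block. The multiset to arrange is then {VV, P, W, W, W}, 5 items in all.
That gives (5)!/(3!) = 20 arrangements.

20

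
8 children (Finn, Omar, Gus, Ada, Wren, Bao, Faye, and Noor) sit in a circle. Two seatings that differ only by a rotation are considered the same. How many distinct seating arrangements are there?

5040

Seat Finn anywhere (absorbing the rotational symmetry), then permute the other 7: (7)! = 5040.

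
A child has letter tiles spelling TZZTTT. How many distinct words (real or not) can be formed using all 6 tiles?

15

Letter multiplicities in TZZTTT: T×4, Z×2.
Dividing 6! = 720 by 4!·2! = 48 for the repeated letters gives 15.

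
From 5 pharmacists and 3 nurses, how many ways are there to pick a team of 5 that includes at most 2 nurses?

Split by how many nurses are chosen (0 through 2).
Sum: C(3,0)·C(5,5) + C(3,1)·C(5,4) + C(3,2)·C(5,3) = 1 + 15 + 30 = 46.

46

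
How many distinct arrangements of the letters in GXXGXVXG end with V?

With the last slot taken by V, it remains to arrange the other 7 letters (GXXGXXG).
Those 7 letters have G appearing 3 times and X appearing 4 times, giving (7)!/(4!·3!) = 35.

35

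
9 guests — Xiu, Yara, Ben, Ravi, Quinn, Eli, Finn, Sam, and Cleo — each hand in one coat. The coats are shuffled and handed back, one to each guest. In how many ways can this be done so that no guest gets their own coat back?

133496

Let Aᵢ be the assignments in which guest i gets their own coat. We want the size of the complement of A₁∪…∪A_9.
By inclusion–exclusion this is Σ_{j=0}^{9} (−1)^j C(9,j)·(9−j)!.
Computing: 362880 − 362880 + 181440 − 60480 + 15120 − 3024 + 504 − 72 + 9 − 1 = 133496.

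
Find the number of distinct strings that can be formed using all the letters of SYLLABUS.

10080

SYLLABUS has 8 letters with L appearing twice and S appearing twice.
The number of distinct arrangements is 8!/(2!·2!) = 40320/4 = 10080.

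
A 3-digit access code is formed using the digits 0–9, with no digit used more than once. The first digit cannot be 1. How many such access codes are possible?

The first digit has 10−1 = 9 choices (anything except 1).
The remaining 2 digits are filled from the other 9 symbols without repetition: 9 × 8 = 72.
Total: 9 × 72 = 648.

648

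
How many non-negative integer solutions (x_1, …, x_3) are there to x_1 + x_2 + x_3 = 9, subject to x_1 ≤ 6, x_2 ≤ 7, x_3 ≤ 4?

31

Without the upper bounds there are C(11,2) = 55 ways to split 9 among 3 variables.
Subtract solutions that violate a single cap (substitute x_i' = x_i − (cap_i+1)): x_1 ≥ 7 gives C(4,2) = 6; x_2 ≥ 8 gives C(3,2) = 3; x_3 ≥ 5 gives C(6,2) = 15. Together 24.
No two caps can be exceeded simultaneously, so the pair terms are all 0.
By inclusion–exclusion the count is 55 − 24 + 0 = 31.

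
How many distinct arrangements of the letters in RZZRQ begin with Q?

With the first slot taken by Q, it remains to arrange the other 4 letters (RZZR).
Those 4 letters have R appearing twice and Z appearing twice, giving (4)!/(2!·2!) = 6.

6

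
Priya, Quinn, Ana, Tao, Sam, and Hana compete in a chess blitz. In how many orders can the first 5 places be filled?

720

There are 6 choices for 1st place, 5 for 2nd, and so on down to 2 for position 5.
That gives 6 × 5 × 4 × 3 × 2 = 720.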